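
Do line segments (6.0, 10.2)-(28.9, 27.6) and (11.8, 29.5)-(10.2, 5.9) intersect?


Cross products: d1=-106, d2=406.6, d3=341.05, d4=-171.55
d1*d2 < 0 and d3*d4 < 0? yes

Yes, they intersect


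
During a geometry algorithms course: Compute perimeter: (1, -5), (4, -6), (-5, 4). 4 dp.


Sides: (1, -5)->(4, -6): sqrt(10) = 3.162278, (4, -6)->(-5, 4): sqrt(181) = 13.453624, (-5, 4)->(1, -5): sqrt(117) = 10.816654
Sum = 27.432556
Perimeter = 27.4326

27.4326


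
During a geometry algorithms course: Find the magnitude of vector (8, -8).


|u| = sqrt(8^2 + (-8)^2) = sqrt(128) = 11.3137

11.3137


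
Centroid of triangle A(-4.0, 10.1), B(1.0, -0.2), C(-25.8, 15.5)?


Centroid = ((x_A+x_B+x_C)/3, (y_A+y_B+y_C)/3)
= (((-4)+1+(-25.8))/3, (10.1+(-0.2)+15.5)/3)
= (-9.6, 8.4667)

(-9.6, 8.4667)


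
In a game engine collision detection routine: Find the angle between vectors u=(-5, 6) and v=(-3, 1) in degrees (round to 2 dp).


u.v = 21, |u| = sqrt(61) = 7.8102, |v| = sqrt(10) = 3.1623
cos(theta) = u.v/(|u||v|) = 21/sqrt(610) = 0.850265
theta = acos(0.850265) = 31.76 degrees

31.76 degrees


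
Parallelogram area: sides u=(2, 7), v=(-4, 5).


|u x v| = |2*5 - 7*(-4)|
= |10 - (-28)| = 38

38


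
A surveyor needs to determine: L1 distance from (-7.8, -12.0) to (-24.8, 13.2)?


|(-7.8)-(-24.8)| + |(-12)-13.2| = 17 + 25.2 = 42.2

42.2


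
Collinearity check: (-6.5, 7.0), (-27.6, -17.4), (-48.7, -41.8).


Cross product: ((-27.6)-(-6.5))*((-41.8)-7) - ((-17.4)-7)*((-48.7)-(-6.5))
= 0

Yes, collinear


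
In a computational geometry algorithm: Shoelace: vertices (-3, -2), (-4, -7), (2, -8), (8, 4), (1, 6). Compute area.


Shoelace sum: ((-3)*(-7) - (-4)*(-2)) + ((-4)*(-8) - 2*(-7)) + (2*4 - 8*(-8)) + (8*6 - 1*4) + (1*(-2) - (-3)*6)
= 191
Area = |191|/2 = 95.5

95.5


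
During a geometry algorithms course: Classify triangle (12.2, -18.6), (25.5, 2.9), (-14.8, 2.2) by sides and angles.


Side lengths squared: AB^2=639.14, BC^2=1624.58, CA^2=1161.64
Sorted: [639.14, 1161.64, 1624.58]
By sides: Scalene, By angles: Acute

Scalene, Acute


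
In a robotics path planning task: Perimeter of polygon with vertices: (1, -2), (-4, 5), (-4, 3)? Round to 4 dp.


Sides: (1, -2)->(-4, 5): sqrt(74) = 8.602325, (-4, 5)->(-4, 3): sqrt(4) = 2, (-4, 3)->(1, -2): sqrt(50) = 7.071068
Sum = 17.673393
Perimeter = 17.6734

17.6734


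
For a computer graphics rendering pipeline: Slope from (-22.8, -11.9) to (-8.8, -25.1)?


slope = (y2-y1)/(x2-x1) = ((-25.1)-(-11.9))/((-8.8)-(-22.8)) = (-13.2)/14 = -0.9429

-0.9429


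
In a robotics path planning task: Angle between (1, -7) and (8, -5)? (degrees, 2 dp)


u.v = 43, |u| = sqrt(50) = 7.0711, |v| = sqrt(89) = 9.434
cos(theta) = u.v/(|u||v|) = 43/sqrt(4450) = 0.644597
theta = acos(0.644597) = 49.86 degrees

49.86 degrees


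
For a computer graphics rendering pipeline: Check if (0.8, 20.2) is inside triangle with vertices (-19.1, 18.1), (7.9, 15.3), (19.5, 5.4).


Cross products: AB x AP = 112.42, BC x BP = -13.45, CA x CP = -333.79
All same sign? no

No, outside


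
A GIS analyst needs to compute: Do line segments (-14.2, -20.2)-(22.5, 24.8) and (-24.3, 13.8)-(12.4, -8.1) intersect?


Cross products: d1=-1026.61, d2=1428.62, d3=1702.3, d4=-752.93
d1*d2 < 0 and d3*d4 < 0? yes

Yes, they intersect


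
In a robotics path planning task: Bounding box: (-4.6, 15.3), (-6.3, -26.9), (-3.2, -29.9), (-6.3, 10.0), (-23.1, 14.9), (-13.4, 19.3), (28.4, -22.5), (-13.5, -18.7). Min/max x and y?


x range: [-23.1, 28.4]
y range: [-29.9, 19.3]
Bounding box: (-23.1,-29.9) to (28.4,19.3)

(-23.1,-29.9) to (28.4,19.3)


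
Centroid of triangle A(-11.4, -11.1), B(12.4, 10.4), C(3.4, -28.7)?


Centroid = ((x_A+x_B+x_C)/3, (y_A+y_B+y_C)/3)
= (((-11.4)+12.4+3.4)/3, ((-11.1)+10.4+(-28.7))/3)
= (1.4667, -9.8)

(1.4667, -9.8)


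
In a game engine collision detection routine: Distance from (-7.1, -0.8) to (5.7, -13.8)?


dx=12.8, dy=-13
d^2 = 12.8^2 + (-13)^2 = 332.84
d = sqrt(332.84) = 18.2439

18.2439


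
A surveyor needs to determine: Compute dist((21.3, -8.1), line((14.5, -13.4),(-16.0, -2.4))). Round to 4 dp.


|cross product| = 236.45
|line direction| = sqrt(1051.25) = 32.423
Distance = 236.45/sqrt(1051.25) = 7.2927

7.2927


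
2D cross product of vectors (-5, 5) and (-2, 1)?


u x v = u_x*v_y - u_y*v_x = (-5)*1 - 5*(-2)
= (-5) - (-10) = 5

5


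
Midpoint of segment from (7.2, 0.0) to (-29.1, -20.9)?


M = ((7.2+(-29.1))/2, (0+(-20.9))/2)
= (-10.95, -10.45)

(-10.95, -10.45)


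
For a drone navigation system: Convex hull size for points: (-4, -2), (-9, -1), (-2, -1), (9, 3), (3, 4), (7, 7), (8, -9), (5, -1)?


Convex hull vertices (CCW): (-9, -1), (8, -9), (9, 3), (7, 7)
Count = 4

4


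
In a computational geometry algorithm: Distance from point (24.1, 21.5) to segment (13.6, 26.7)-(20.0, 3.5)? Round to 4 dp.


Project P onto AB: t = 0.3243 (clamped to [0,1])
Closest point on segment: (15.6756, 19.176)
Distance: 8.7391

8.7391


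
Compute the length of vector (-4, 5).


|u| = sqrt((-4)^2 + 5^2) = sqrt(41) = 6.4031

6.4031


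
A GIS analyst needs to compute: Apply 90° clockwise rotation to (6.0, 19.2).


90° CW: (x,y) -> (y, -x)
(6,19.2) -> (19.2, -6)

(19.2, -6)


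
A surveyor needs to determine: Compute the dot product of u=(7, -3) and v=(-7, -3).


u . v = u_x*v_x + u_y*v_y = 7*(-7) + (-3)*(-3)
= (-49) + 9 = -40

-40


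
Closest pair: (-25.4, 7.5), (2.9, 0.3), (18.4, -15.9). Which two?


d(P0,P1) = 29.2015, d(P0,P2) = 49.6588, d(P1,P2) = 22.4207
Closest: P1 and P2

Closest pair: (2.9, 0.3) and (18.4, -15.9), distance = 22.4207


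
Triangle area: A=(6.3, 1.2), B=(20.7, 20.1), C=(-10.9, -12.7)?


Area = |x_A(y_B-y_C) + x_B(y_C-y_A) + x_C(y_A-y_B)|/2
= |206.64 + (-287.73) + 206.01|/2
= 124.92/2 = 62.46

62.46


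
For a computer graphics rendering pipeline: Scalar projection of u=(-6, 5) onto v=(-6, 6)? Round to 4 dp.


u.v = 66, |v| = sqrt(72) = 8.4853
Scalar projection = u.v / |v| = 66 / sqrt(72) = 7.7782

7.7782


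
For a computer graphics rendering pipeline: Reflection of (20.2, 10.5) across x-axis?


Reflection over x-axis: (x,y) -> (x,-y)
(20.2, 10.5) -> (20.2, -10.5)

(20.2, -10.5)


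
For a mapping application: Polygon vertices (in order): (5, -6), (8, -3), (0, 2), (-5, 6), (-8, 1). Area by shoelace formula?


Shoelace sum: (5*(-3) - 8*(-6)) + (8*2 - 0*(-3)) + (0*6 - (-5)*2) + ((-5)*1 - (-8)*6) + ((-8)*(-6) - 5*1)
= 145
Area = |145|/2 = 72.5

72.5


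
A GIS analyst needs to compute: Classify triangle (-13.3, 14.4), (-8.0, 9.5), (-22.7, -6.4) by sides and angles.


Side lengths squared: AB^2=52.1, BC^2=468.9, CA^2=521
Sorted: [52.1, 468.9, 521]
By sides: Scalene, By angles: Right

Scalene, Right


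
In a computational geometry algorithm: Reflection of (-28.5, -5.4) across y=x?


Reflection over y=x: (x,y) -> (y,x)
(-28.5, -5.4) -> (-5.4, -28.5)

(-5.4, -28.5)


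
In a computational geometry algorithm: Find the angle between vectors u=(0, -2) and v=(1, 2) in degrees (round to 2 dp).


u.v = -4, |u| = sqrt(4) = 2, |v| = sqrt(5) = 2.2361
cos(theta) = u.v/(|u||v|) = -4/sqrt(20) = -0.894427
theta = acos(-0.894427) = 153.43 degrees

153.43 degrees


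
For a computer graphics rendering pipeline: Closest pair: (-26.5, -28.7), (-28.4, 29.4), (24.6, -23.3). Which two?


d(P0,P1) = 58.1311, d(P0,P2) = 51.3845, d(P1,P2) = 74.7415
Closest: P0 and P2

Closest pair: (-26.5, -28.7) and (24.6, -23.3), distance = 51.3845


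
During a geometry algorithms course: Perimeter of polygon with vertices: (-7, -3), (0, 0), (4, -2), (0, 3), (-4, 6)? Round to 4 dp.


Sides: (-7, -3)->(0, 0): sqrt(58) = 7.615773, (0, 0)->(4, -2): sqrt(20) = 4.472136, (4, -2)->(0, 3): sqrt(41) = 6.403124, (0, 3)->(-4, 6): sqrt(25) = 5, (-4, 6)->(-7, -3): sqrt(90) = 9.486833
Sum = 32.977866
Perimeter = 32.9779

32.9779


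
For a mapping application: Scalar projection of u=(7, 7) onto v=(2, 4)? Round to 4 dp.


u.v = 42, |v| = sqrt(20) = 4.4721
Scalar projection = u.v / |v| = 42 / sqrt(20) = 9.3915

9.3915


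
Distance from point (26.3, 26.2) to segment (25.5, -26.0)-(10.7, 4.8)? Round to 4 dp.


Project P onto AB: t = 1 (clamped to [0,1])
Closest point on segment: (10.7, 4.8)
Distance: 26.4824

26.4824


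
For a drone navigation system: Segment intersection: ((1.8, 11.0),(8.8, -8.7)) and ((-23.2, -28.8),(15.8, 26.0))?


Cross products: d1=182.2, d2=-969.7, d3=-771.1, d4=380.8
d1*d2 < 0 and d3*d4 < 0? yes

Yes, they intersect


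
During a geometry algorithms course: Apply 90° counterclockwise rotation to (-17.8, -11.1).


90° CCW: (x,y) -> (-y, x)
(-17.8,-11.1) -> (11.1, -17.8)

(11.1, -17.8)


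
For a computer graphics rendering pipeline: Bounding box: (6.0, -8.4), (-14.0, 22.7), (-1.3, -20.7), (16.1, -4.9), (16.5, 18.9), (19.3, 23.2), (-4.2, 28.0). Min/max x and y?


x range: [-14, 19.3]
y range: [-20.7, 28]
Bounding box: (-14,-20.7) to (19.3,28)

(-14,-20.7) to (19.3,28)


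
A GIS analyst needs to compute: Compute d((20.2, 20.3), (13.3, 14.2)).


dx=-6.9, dy=-6.1
d^2 = (-6.9)^2 + (-6.1)^2 = 84.82
d = sqrt(84.82) = 9.2098

9.2098


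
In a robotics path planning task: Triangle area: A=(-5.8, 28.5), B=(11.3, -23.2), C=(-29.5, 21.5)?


Area = |x_A(y_B-y_C) + x_B(y_C-y_A) + x_C(y_A-y_B)|/2
= |259.26 + (-79.1) + (-1525.15)|/2
= 1344.99/2 = 672.495

672.495


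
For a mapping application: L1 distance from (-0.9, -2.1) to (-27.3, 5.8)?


|(-0.9)-(-27.3)| + |(-2.1)-5.8| = 26.4 + 7.9 = 34.3

34.3


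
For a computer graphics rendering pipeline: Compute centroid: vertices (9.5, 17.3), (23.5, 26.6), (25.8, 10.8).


Centroid = ((x_A+x_B+x_C)/3, (y_A+y_B+y_C)/3)
= ((9.5+23.5+25.8)/3, (17.3+26.6+10.8)/3)
= (19.6, 18.2333)

(19.6, 18.2333)


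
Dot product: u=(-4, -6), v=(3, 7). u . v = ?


u . v = u_x*v_x + u_y*v_y = (-4)*3 + (-6)*7
= (-12) + (-42) = -54

-54


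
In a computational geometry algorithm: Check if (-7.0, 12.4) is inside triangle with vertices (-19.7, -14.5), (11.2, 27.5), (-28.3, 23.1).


Cross products: AB x AP = 297.81, BC x BP = 516.37, CA x CP = 708.86
All same sign? yes

Yes, inside


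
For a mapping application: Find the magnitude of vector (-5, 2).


|u| = sqrt((-5)^2 + 2^2) = sqrt(29) = 5.3852

5.3852


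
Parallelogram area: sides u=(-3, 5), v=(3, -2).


|u x v| = |(-3)*(-2) - 5*3|
= |6 - 15| = 9

9


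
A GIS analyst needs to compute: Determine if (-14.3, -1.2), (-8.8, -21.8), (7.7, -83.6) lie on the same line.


Cross product: ((-8.8)-(-14.3))*((-83.6)-(-1.2)) - ((-21.8)-(-1.2))*(7.7-(-14.3))
= 0

Yes, collinear


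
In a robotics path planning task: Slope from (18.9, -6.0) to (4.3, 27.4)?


slope = (y2-y1)/(x2-x1) = (27.4-(-6))/(4.3-18.9) = 33.4/(-14.6) = -2.2877

-2.2877


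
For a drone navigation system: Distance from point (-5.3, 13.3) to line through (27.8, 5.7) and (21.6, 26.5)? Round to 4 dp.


|cross product| = 641.36
|line direction| = sqrt(471.08) = 21.7044
Distance = 641.36/sqrt(471.08) = 29.5498

29.5498


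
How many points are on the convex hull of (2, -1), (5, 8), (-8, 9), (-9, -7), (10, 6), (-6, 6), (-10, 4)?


Convex hull vertices (CCW): (-10, 4), (-9, -7), (2, -1), (10, 6), (5, 8), (-8, 9)
Count = 6

6


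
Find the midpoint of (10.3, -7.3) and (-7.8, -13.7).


M = ((10.3+(-7.8))/2, ((-7.3)+(-13.7))/2)
= (1.25, -10.5)

(1.25, -10.5)


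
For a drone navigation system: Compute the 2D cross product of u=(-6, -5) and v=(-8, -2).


u x v = u_x*v_y - u_y*v_x = (-6)*(-2) - (-5)*(-8)
= 12 - 40 = -28

-28


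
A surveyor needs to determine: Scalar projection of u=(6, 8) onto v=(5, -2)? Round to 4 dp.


u.v = 14, |v| = sqrt(29) = 5.3852
Scalar projection = u.v / |v| = 14 / sqrt(29) = 2.5997

2.5997


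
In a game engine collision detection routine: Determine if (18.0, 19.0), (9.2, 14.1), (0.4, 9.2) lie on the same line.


Cross product: (9.2-18)*(9.2-19) - (14.1-19)*(0.4-18)
= 0

Yes, collinear


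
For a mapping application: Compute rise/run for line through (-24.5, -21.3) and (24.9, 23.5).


slope = (y2-y1)/(x2-x1) = (23.5-(-21.3))/(24.9-(-24.5)) = 44.8/49.4 = 0.9069

0.9069


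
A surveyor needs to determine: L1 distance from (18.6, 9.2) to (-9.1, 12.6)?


|18.6-(-9.1)| + |9.2-12.6| = 27.7 + 3.4 = 31.1

31.1


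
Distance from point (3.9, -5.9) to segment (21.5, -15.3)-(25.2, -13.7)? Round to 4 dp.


Project P onto AB: t = 0 (clamped to [0,1])
Closest point on segment: (21.5, -15.3)
Distance: 19.9529

19.9529


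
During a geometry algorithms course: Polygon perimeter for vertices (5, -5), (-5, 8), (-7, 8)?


Sides: (5, -5)->(-5, 8): sqrt(269) = 16.401219, (-5, 8)->(-7, 8): sqrt(4) = 2, (-7, 8)->(5, -5): sqrt(313) = 17.691806
Sum = 36.093025
Perimeter = 36.093

36.093


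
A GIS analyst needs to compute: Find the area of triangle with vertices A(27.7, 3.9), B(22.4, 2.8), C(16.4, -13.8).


Area = |x_A(y_B-y_C) + x_B(y_C-y_A) + x_C(y_A-y_B)|/2
= |459.82 + (-396.48) + 18.04|/2
= 81.38/2 = 40.69

40.69


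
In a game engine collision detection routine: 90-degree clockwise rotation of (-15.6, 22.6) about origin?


90° CW: (x,y) -> (y, -x)
(-15.6,22.6) -> (22.6, 15.6)

(22.6, 15.6)


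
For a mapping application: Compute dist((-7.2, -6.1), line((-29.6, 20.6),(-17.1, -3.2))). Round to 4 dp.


|cross product| = 199.37
|line direction| = sqrt(722.69) = 26.8829
Distance = 199.37/sqrt(722.69) = 7.4162

7.4162


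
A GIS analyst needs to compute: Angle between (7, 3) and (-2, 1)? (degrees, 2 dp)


u.v = -11, |u| = sqrt(58) = 7.6158, |v| = sqrt(5) = 2.2361
cos(theta) = u.v/(|u||v|) = -11/sqrt(290) = -0.645942
theta = acos(-0.645942) = 130.24 degrees

130.24 degrees


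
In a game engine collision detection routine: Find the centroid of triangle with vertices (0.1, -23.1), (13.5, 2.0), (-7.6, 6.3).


Centroid = ((x_A+x_B+x_C)/3, (y_A+y_B+y_C)/3)
= ((0.1+13.5+(-7.6))/3, ((-23.1)+2+6.3)/3)
= (2, -4.9333)

(2, -4.9333)


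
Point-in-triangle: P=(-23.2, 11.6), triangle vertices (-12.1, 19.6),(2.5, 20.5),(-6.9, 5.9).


Cross products: AB x AP = -106.81, BC x BP = -291.56, CA x CP = 193.67
All same sign? no

No, outside


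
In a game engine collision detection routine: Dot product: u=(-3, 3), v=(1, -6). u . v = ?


u . v = u_x*v_x + u_y*v_y = (-3)*1 + 3*(-6)
= (-3) + (-18) = -21

-21


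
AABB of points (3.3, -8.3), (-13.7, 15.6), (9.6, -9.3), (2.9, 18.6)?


x range: [-13.7, 9.6]
y range: [-9.3, 18.6]
Bounding box: (-13.7,-9.3) to (9.6,18.6)

(-13.7,-9.3) to (9.6,18.6)


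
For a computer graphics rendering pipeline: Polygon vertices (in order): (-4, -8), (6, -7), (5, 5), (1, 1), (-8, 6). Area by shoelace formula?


Shoelace sum: ((-4)*(-7) - 6*(-8)) + (6*5 - 5*(-7)) + (5*1 - 1*5) + (1*6 - (-8)*1) + ((-8)*(-8) - (-4)*6)
= 243
Area = |243|/2 = 121.5

121.5


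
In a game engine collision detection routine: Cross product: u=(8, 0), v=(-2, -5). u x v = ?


u x v = u_x*v_y - u_y*v_x = 8*(-5) - 0*(-2)
= (-40) - 0 = -40

-40


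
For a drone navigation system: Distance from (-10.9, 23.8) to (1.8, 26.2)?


dx=12.7, dy=2.4
d^2 = 12.7^2 + 2.4^2 = 167.05
d = sqrt(167.05) = 12.9248

12.9248


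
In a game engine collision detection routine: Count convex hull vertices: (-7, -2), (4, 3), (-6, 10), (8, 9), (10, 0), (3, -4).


Convex hull vertices (CCW): (-7, -2), (3, -4), (10, 0), (8, 9), (-6, 10)
Count = 5

5


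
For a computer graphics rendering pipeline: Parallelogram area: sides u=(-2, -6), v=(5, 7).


|u x v| = |(-2)*7 - (-6)*5|
= |(-14) - (-30)| = 16

16


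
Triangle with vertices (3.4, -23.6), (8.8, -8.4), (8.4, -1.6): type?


Side lengths squared: AB^2=260.2, BC^2=46.4, CA^2=509
Sorted: [46.4, 260.2, 509]
By sides: Scalene, By angles: Obtuse

Scalene, Obtuse


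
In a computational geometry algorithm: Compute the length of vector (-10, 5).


|u| = sqrt((-10)^2 + 5^2) = sqrt(125) = 11.1803

11.1803


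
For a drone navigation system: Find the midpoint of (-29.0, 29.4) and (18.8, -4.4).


M = (((-29)+18.8)/2, (29.4+(-4.4))/2)
= (-5.1, 12.5)

(-5.1, 12.5)


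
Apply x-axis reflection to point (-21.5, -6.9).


Reflection over x-axis: (x,y) -> (x,-y)
(-21.5, -6.9) -> (-21.5, 6.9)

(-21.5, 6.9)


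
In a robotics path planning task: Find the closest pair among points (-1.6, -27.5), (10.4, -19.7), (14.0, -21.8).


d(P0,P1) = 14.3122, d(P0,P2) = 16.6087, d(P1,P2) = 4.1677
Closest: P1 and P2

Closest pair: (10.4, -19.7) and (14.0, -21.8), distance = 4.1677


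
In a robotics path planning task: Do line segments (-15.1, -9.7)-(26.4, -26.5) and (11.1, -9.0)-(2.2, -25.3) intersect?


Cross products: d1=-420.83, d2=405.14, d3=469.21, d4=-356.76
d1*d2 < 0 and d3*d4 < 0? yes

Yes, they intersect


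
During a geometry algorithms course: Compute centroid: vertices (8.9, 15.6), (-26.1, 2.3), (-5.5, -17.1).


Centroid = ((x_A+x_B+x_C)/3, (y_A+y_B+y_C)/3)
= ((8.9+(-26.1)+(-5.5))/3, (15.6+2.3+(-17.1))/3)
= (-7.5667, 0.2667)

(-7.5667, 0.2667)


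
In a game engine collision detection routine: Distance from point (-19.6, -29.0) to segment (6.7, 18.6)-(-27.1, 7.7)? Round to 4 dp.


Project P onto AB: t = 1 (clamped to [0,1])
Closest point on segment: (-27.1, 7.7)
Distance: 37.4585

37.4585


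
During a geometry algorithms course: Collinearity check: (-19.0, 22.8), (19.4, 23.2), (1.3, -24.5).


Cross product: (19.4-(-19))*((-24.5)-22.8) - (23.2-22.8)*(1.3-(-19))
= -1824.44

No, not collinear


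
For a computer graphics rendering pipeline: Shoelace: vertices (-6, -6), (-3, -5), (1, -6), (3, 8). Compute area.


Shoelace sum: ((-6)*(-5) - (-3)*(-6)) + ((-3)*(-6) - 1*(-5)) + (1*8 - 3*(-6)) + (3*(-6) - (-6)*8)
= 91
Area = |91|/2 = 45.5

45.5


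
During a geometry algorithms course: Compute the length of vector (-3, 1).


|u| = sqrt((-3)^2 + 1^2) = sqrt(10) = 3.1623

3.1623


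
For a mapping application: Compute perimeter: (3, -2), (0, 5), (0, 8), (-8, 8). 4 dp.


Sides: (3, -2)->(0, 5): sqrt(58) = 7.615773, (0, 5)->(0, 8): sqrt(9) = 3, (0, 8)->(-8, 8): sqrt(64) = 8, (-8, 8)->(3, -2): sqrt(221) = 14.866069
Sum = 33.481842
Perimeter = 33.4818

33.4818


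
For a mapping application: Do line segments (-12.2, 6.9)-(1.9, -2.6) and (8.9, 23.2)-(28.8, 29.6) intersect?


Cross products: d1=-189.33, d2=-468.62, d3=430.28, d4=709.57
d1*d2 < 0 and d3*d4 < 0? no

No, they don't intersect


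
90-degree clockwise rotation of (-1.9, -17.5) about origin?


90° CW: (x,y) -> (y, -x)
(-1.9,-17.5) -> (-17.5, 1.9)

(-17.5, 1.9)


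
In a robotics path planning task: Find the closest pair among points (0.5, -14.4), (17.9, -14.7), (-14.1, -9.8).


d(P0,P1) = 17.4026, d(P0,P2) = 15.3075, d(P1,P2) = 32.373
Closest: P0 and P2

Closest pair: (0.5, -14.4) and (-14.1, -9.8), distance = 15.3075


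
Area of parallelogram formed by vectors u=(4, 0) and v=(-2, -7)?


|u x v| = |4*(-7) - 0*(-2)|
= |(-28) - 0| = 28

28


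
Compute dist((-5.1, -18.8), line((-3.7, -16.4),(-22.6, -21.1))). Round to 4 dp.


|cross product| = 38.78
|line direction| = sqrt(379.3) = 19.4756
Distance = 38.78/sqrt(379.3) = 1.9912

1.9912


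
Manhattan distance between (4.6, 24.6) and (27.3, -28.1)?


|4.6-27.3| + |24.6-(-28.1)| = 22.7 + 52.7 = 75.4

75.4


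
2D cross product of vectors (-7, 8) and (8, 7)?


u x v = u_x*v_y - u_y*v_x = (-7)*7 - 8*8
= (-49) - 64 = -113

-113


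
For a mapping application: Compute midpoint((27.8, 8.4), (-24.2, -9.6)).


M = ((27.8+(-24.2))/2, (8.4+(-9.6))/2)
= (1.8, -0.6)

(1.8, -0.6)


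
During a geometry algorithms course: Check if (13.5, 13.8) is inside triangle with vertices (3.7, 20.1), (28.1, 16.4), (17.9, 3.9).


Cross products: AB x AP = -117.46, BC x BP = -155.98, CA x CP = -69.3
All same sign? yes

Yes, inside


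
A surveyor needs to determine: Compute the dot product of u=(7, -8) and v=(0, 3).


u . v = u_x*v_x + u_y*v_y = 7*0 + (-8)*3
= 0 + (-24) = -24

-24


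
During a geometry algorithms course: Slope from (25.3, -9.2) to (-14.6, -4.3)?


slope = (y2-y1)/(x2-x1) = ((-4.3)-(-9.2))/((-14.6)-25.3) = 4.9/(-39.9) = -0.1228

-0.1228


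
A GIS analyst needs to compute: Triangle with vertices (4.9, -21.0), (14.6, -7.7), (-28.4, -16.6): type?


Side lengths squared: AB^2=270.98, BC^2=1928.21, CA^2=1128.25
Sorted: [270.98, 1128.25, 1928.21]
By sides: Scalene, By angles: Obtuse

Scalene, Obtuse


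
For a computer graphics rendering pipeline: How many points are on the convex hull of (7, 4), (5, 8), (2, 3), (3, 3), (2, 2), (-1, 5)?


Convex hull vertices (CCW): (-1, 5), (2, 2), (7, 4), (5, 8)
Count = 4

4


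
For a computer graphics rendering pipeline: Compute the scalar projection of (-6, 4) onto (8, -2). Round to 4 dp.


u.v = -56, |v| = sqrt(68) = 8.2462
Scalar projection = u.v / |v| = -56 / sqrt(68) = -6.791

-6.791


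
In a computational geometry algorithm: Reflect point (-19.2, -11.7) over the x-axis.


Reflection over x-axis: (x,y) -> (x,-y)
(-19.2, -11.7) -> (-19.2, 11.7)

(-19.2, 11.7)


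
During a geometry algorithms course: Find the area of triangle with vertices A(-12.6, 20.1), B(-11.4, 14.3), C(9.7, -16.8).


Area = |x_A(y_B-y_C) + x_B(y_C-y_A) + x_C(y_A-y_B)|/2
= |(-391.86) + 420.66 + 56.26|/2
= 85.06/2 = 42.53

42.53


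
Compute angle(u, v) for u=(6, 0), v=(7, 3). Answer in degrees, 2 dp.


u.v = 42, |u| = sqrt(36) = 6, |v| = sqrt(58) = 7.6158
cos(theta) = u.v/(|u||v|) = 42/sqrt(2088) = 0.919145
theta = acos(0.919145) = 23.2 degrees

23.2 degrees


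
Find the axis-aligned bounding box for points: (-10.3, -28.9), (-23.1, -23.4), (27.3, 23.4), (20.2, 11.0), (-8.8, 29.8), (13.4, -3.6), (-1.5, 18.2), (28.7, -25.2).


x range: [-23.1, 28.7]
y range: [-28.9, 29.8]
Bounding box: (-23.1,-28.9) to (28.7,29.8)

(-23.1,-28.9) to (28.7,29.8)


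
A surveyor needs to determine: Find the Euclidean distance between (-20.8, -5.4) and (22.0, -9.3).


dx=42.8, dy=-3.9
d^2 = 42.8^2 + (-3.9)^2 = 1847.05
d = sqrt(1847.05) = 42.9773

42.9773


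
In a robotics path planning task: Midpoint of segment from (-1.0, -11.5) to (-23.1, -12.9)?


M = (((-1)+(-23.1))/2, ((-11.5)+(-12.9))/2)
= (-12.05, -12.2)

(-12.05, -12.2)


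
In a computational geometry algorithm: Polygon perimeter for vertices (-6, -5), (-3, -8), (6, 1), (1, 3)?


Sides: (-6, -5)->(-3, -8): sqrt(18) = 4.242641, (-3, -8)->(6, 1): sqrt(162) = 12.727922, (6, 1)->(1, 3): sqrt(29) = 5.385165, (1, 3)->(-6, -5): sqrt(113) = 10.630146
Sum = 32.985874
Perimeter = 32.9859

32.9859


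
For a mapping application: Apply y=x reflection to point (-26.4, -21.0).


Reflection over y=x: (x,y) -> (y,x)
(-26.4, -21) -> (-21, -26.4)

(-21, -26.4)


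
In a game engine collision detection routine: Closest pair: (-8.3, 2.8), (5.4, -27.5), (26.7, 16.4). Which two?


d(P0,P1) = 33.2533, d(P0,P2) = 37.5494, d(P1,P2) = 48.7945
Closest: P0 and P1

Closest pair: (-8.3, 2.8) and (5.4, -27.5), distance = 33.2533


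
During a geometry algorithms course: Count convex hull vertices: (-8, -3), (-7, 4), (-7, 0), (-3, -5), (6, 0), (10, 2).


Convex hull vertices (CCW): (-8, -3), (-3, -5), (10, 2), (-7, 4)
Count = 4

4


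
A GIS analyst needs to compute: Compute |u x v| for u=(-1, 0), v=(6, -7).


|u x v| = |(-1)*(-7) - 0*6|
= |7 - 0| = 7

7


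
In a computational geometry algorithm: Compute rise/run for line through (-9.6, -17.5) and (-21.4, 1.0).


slope = (y2-y1)/(x2-x1) = (1-(-17.5))/((-21.4)-(-9.6)) = 18.5/(-11.8) = -1.5678

-1.5678


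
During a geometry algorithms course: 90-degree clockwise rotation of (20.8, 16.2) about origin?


90° CW: (x,y) -> (y, -x)
(20.8,16.2) -> (16.2, -20.8)

(16.2, -20.8)


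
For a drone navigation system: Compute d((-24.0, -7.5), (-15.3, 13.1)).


dx=8.7, dy=20.6
d^2 = 8.7^2 + 20.6^2 = 500.05
d = sqrt(500.05) = 22.3618

22.3618


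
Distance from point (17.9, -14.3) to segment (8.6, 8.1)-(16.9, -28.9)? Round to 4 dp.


Project P onto AB: t = 0.6301 (clamped to [0,1])
Closest point on segment: (13.8297, -15.2131)
Distance: 4.1715

4.1715


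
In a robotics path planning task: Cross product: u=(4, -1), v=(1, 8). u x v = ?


u x v = u_x*v_y - u_y*v_x = 4*8 - (-1)*1
= 32 - (-1) = 33

33


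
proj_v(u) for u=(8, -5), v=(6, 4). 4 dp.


u.v = 28, |v| = sqrt(52) = 7.2111
Scalar projection = u.v / |v| = 28 / sqrt(52) = 3.8829

3.8829


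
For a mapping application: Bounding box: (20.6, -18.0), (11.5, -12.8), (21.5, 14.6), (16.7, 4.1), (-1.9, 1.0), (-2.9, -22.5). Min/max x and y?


x range: [-2.9, 21.5]
y range: [-22.5, 14.6]
Bounding box: (-2.9,-22.5) to (21.5,14.6)

(-2.9,-22.5) to (21.5,14.6)


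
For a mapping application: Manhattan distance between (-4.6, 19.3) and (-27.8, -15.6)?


|(-4.6)-(-27.8)| + |19.3-(-15.6)| = 23.2 + 34.9 = 58.1

58.1


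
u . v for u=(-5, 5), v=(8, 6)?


u . v = u_x*v_x + u_y*v_y = (-5)*8 + 5*6
= (-40) + 30 = -10

-10


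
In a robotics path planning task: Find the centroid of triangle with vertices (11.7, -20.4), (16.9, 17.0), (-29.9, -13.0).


Centroid = ((x_A+x_B+x_C)/3, (y_A+y_B+y_C)/3)
= ((11.7+16.9+(-29.9))/3, ((-20.4)+17+(-13))/3)
= (-0.4333, -5.4667)

(-0.4333, -5.4667)


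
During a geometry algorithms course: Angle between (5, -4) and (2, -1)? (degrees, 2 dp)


u.v = 14, |u| = sqrt(41) = 6.4031, |v| = sqrt(5) = 2.2361
cos(theta) = u.v/(|u||v|) = 14/sqrt(205) = 0.977802
theta = acos(0.977802) = 12.09 degrees

12.09 degrees


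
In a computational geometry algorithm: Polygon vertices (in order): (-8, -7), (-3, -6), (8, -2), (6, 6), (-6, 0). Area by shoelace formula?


Shoelace sum: ((-8)*(-6) - (-3)*(-7)) + ((-3)*(-2) - 8*(-6)) + (8*6 - 6*(-2)) + (6*0 - (-6)*6) + ((-6)*(-7) - (-8)*0)
= 219
Area = |219|/2 = 109.5

109.5


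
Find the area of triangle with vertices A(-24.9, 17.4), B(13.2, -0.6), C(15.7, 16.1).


Area = |x_A(y_B-y_C) + x_B(y_C-y_A) + x_C(y_A-y_B)|/2
= |415.83 + (-17.16) + 282.6|/2
= 681.27/2 = 340.635

340.635


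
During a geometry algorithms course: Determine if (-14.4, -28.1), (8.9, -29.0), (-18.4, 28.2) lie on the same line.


Cross product: (8.9-(-14.4))*(28.2-(-28.1)) - ((-29)-(-28.1))*((-18.4)-(-14.4))
= 1308.19

No, not collinear


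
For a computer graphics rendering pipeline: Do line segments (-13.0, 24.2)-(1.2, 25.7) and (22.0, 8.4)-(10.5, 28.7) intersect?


Cross products: d1=528.8, d2=223.29, d3=-276.86, d4=28.65
d1*d2 < 0 and d3*d4 < 0? no

No, they don't intersect


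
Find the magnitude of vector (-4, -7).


|u| = sqrt((-4)^2 + (-7)^2) = sqrt(65) = 8.0623

8.0623


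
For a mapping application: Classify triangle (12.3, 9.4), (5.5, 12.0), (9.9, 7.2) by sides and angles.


Side lengths squared: AB^2=53, BC^2=42.4, CA^2=10.6
Sorted: [10.6, 42.4, 53]
By sides: Scalene, By angles: Right

Scalene, Right


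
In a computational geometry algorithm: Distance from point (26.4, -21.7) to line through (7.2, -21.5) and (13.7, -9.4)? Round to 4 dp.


|cross product| = 233.62
|line direction| = sqrt(188.66) = 13.7354
Distance = 233.62/sqrt(188.66) = 17.0087

17.0087


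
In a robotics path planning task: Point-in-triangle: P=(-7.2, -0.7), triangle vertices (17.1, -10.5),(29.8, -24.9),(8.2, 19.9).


Cross products: AB x AP = -225.46, BC x BP = 1134.88, CA x CP = -651.5
All same sign? no

No, outside


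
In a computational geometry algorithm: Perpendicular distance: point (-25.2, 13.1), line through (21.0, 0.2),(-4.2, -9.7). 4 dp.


|cross product| = 782.46
|line direction| = sqrt(733.05) = 27.0749
Distance = 782.46/sqrt(733.05) = 28.8998

28.8998


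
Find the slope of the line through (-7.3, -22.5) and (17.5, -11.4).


slope = (y2-y1)/(x2-x1) = ((-11.4)-(-22.5))/(17.5-(-7.3)) = 11.1/24.8 = 0.4476

0.4476


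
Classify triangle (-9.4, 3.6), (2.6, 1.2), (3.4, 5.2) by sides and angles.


Side lengths squared: AB^2=149.76, BC^2=16.64, CA^2=166.4
Sorted: [16.64, 149.76, 166.4]
By sides: Scalene, By angles: Right

Scalene, Right


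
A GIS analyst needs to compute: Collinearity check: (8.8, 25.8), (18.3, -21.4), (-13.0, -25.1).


Cross product: (18.3-8.8)*((-25.1)-25.8) - ((-21.4)-25.8)*((-13)-8.8)
= -1512.51

No, not collinear


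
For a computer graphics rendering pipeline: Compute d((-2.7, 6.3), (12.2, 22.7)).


dx=14.9, dy=16.4
d^2 = 14.9^2 + 16.4^2 = 490.97
d = sqrt(490.97) = 22.1578

22.1578


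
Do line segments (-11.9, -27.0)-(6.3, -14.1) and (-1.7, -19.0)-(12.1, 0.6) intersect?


Cross products: d1=89.52, d2=-89.18, d3=14.02, d4=192.72
d1*d2 < 0 and d3*d4 < 0? no

No, they don't intersect


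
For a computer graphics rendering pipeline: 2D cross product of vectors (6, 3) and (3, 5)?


u x v = u_x*v_y - u_y*v_x = 6*5 - 3*3
= 30 - 9 = 21

21


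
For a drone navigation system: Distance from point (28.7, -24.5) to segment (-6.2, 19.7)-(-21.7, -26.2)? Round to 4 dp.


Project P onto AB: t = 0.6339 (clamped to [0,1])
Closest point on segment: (-16.0256, -9.3966)
Distance: 47.207

47.207


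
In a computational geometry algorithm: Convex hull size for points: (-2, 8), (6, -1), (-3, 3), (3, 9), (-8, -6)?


Convex hull vertices (CCW): (-8, -6), (6, -1), (3, 9), (-2, 8)
Count = 4

4


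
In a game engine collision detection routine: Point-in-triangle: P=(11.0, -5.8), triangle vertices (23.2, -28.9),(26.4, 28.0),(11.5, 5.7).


Cross products: AB x AP = 768.1, BC x BP = 160.2, CA x CP = -151.85
All same sign? no

No, outside


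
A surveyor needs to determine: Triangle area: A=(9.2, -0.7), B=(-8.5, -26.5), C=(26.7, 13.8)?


Area = |x_A(y_B-y_C) + x_B(y_C-y_A) + x_C(y_A-y_B)|/2
= |(-370.76) + (-123.25) + 688.86|/2
= 194.85/2 = 97.425

97.425


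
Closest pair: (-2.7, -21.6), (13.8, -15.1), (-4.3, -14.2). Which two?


d(P0,P1) = 17.7341, d(P0,P2) = 7.571, d(P1,P2) = 18.1224
Closest: P0 and P2

Closest pair: (-2.7, -21.6) and (-4.3, -14.2), distance = 7.571


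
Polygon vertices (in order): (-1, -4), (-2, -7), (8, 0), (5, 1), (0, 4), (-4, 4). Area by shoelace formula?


Shoelace sum: ((-1)*(-7) - (-2)*(-4)) + ((-2)*0 - 8*(-7)) + (8*1 - 5*0) + (5*4 - 0*1) + (0*4 - (-4)*4) + ((-4)*(-4) - (-1)*4)
= 119
Area = |119|/2 = 59.5

59.5


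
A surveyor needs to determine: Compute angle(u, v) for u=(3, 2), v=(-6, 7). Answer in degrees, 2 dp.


u.v = -4, |u| = sqrt(13) = 3.6056, |v| = sqrt(85) = 9.2195
cos(theta) = u.v/(|u||v|) = -4/sqrt(1105) = -0.120331
theta = acos(-0.120331) = 96.91 degrees

96.91 degrees


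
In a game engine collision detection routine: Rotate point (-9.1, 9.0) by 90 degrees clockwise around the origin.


90° CW: (x,y) -> (y, -x)
(-9.1,9) -> (9, 9.1)

(9, 9.1)


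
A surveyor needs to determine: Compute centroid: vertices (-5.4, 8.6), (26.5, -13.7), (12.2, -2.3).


Centroid = ((x_A+x_B+x_C)/3, (y_A+y_B+y_C)/3)
= (((-5.4)+26.5+12.2)/3, (8.6+(-13.7)+(-2.3))/3)
= (11.1, -2.4667)

(11.1, -2.4667)


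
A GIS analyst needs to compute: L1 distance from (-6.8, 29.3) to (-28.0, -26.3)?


|(-6.8)-(-28)| + |29.3-(-26.3)| = 21.2 + 55.6 = 76.8

76.8


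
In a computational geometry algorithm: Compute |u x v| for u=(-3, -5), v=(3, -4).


|u x v| = |(-3)*(-4) - (-5)*3|
= |12 - (-15)| = 27

27


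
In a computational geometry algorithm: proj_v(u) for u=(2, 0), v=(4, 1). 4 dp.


u.v = 8, |v| = sqrt(17) = 4.1231
Scalar projection = u.v / |v| = 8 / sqrt(17) = 1.9403

1.9403


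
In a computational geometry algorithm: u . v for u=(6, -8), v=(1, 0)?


u . v = u_x*v_x + u_y*v_y = 6*1 + (-8)*0
= 6 + 0 = 6

6


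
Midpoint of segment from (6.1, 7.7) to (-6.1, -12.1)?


M = ((6.1+(-6.1))/2, (7.7+(-12.1))/2)
= (0, -2.2)

(0, -2.2)


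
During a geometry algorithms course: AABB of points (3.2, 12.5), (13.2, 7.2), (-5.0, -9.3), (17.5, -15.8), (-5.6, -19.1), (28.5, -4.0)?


x range: [-5.6, 28.5]
y range: [-19.1, 12.5]
Bounding box: (-5.6,-19.1) to (28.5,12.5)

(-5.6,-19.1) to (28.5,12.5)


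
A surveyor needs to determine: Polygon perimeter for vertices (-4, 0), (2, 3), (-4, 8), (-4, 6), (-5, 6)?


Sides: (-4, 0)->(2, 3): sqrt(45) = 6.708204, (2, 3)->(-4, 8): sqrt(61) = 7.81025, (-4, 8)->(-4, 6): sqrt(4) = 2, (-4, 6)->(-5, 6): sqrt(1) = 1, (-5, 6)->(-4, 0): sqrt(37) = 6.082763
Sum = 23.601217
Perimeter = 23.6012

23.6012


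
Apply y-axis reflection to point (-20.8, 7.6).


Reflection over y-axis: (x,y) -> (-x,y)
(-20.8, 7.6) -> (20.8, 7.6)

(20.8, 7.6)


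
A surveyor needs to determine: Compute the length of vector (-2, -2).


|u| = sqrt((-2)^2 + (-2)^2) = sqrt(8) = 2.8284

2.8284


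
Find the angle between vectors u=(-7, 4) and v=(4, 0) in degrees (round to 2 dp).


u.v = -28, |u| = sqrt(65) = 8.0623, |v| = sqrt(16) = 4
cos(theta) = u.v/(|u||v|) = -28/sqrt(1040) = -0.868243
theta = acos(-0.868243) = 150.26 degrees

150.26 degrees


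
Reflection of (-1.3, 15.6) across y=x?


Reflection over y=x: (x,y) -> (y,x)
(-1.3, 15.6) -> (15.6, -1.3)

(15.6, -1.3)


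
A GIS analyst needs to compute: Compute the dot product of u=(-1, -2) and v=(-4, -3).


u . v = u_x*v_x + u_y*v_y = (-1)*(-4) + (-2)*(-3)
= 4 + 6 = 10

10


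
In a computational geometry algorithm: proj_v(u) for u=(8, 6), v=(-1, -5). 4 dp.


u.v = -38, |v| = sqrt(26) = 5.099
Scalar projection = u.v / |v| = -38 / sqrt(26) = -7.4524

-7.4524


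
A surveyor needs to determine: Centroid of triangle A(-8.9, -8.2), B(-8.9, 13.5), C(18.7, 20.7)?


Centroid = ((x_A+x_B+x_C)/3, (y_A+y_B+y_C)/3)
= (((-8.9)+(-8.9)+18.7)/3, ((-8.2)+13.5+20.7)/3)
= (0.3, 8.6667)

(0.3, 8.6667)


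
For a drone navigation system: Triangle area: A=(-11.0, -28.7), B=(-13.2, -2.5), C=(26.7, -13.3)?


Area = |x_A(y_B-y_C) + x_B(y_C-y_A) + x_C(y_A-y_B)|/2
= |(-118.8) + (-203.28) + (-699.54)|/2
= 1021.62/2 = 510.81

510.81


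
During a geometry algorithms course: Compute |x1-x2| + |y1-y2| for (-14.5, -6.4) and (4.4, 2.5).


|(-14.5)-4.4| + |(-6.4)-2.5| = 18.9 + 8.9 = 27.8

27.8


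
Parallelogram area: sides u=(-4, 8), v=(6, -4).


|u x v| = |(-4)*(-4) - 8*6|
= |16 - 48| = 32

32


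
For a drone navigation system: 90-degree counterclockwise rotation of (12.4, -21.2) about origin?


90° CCW: (x,y) -> (-y, x)
(12.4,-21.2) -> (21.2, 12.4)

(21.2, 12.4)


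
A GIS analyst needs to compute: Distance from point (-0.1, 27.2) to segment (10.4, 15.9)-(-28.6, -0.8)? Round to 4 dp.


Project P onto AB: t = 0.1227 (clamped to [0,1])
Closest point on segment: (5.6159, 13.8514)
Distance: 14.5209

14.5209


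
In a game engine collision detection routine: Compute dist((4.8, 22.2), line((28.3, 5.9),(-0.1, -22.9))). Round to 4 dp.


|cross product| = 1139.72
|line direction| = sqrt(1636) = 40.4475
Distance = 1139.72/sqrt(1636) = 28.1778

28.1778


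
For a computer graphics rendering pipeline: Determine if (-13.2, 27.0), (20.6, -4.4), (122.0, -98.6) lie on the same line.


Cross product: (20.6-(-13.2))*((-98.6)-27) - ((-4.4)-27)*(122-(-13.2))
= 0

Yes, collinear


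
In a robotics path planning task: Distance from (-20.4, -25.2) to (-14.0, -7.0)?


dx=6.4, dy=18.2
d^2 = 6.4^2 + 18.2^2 = 372.2
d = sqrt(372.2) = 19.2925

19.2925


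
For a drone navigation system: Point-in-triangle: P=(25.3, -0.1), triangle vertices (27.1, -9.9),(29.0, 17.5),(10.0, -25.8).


Cross products: AB x AP = 67.94, BC x BP = 174.19, CA x CP = 196.2
All same sign? yes

Yes, inside


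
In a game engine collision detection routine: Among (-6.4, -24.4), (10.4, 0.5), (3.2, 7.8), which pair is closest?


d(P0,P1) = 30.0375, d(P0,P2) = 33.6006, d(P1,P2) = 10.2533
Closest: P1 and P2

Closest pair: (10.4, 0.5) and (3.2, 7.8), distance = 10.2533


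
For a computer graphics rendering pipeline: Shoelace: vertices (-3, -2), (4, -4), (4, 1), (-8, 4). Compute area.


Shoelace sum: ((-3)*(-4) - 4*(-2)) + (4*1 - 4*(-4)) + (4*4 - (-8)*1) + ((-8)*(-2) - (-3)*4)
= 92
Area = |92|/2 = 46

46


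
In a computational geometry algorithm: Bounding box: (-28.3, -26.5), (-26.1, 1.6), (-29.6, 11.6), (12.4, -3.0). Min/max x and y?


x range: [-29.6, 12.4]
y range: [-26.5, 11.6]
Bounding box: (-29.6,-26.5) to (12.4,11.6)

(-29.6,-26.5) to (12.4,11.6)


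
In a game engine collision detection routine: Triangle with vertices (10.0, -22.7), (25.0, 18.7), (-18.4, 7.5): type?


Side lengths squared: AB^2=1938.96, BC^2=2009, CA^2=1718.6
Sorted: [1718.6, 1938.96, 2009]
By sides: Scalene, By angles: Acute

Scalene, Acute


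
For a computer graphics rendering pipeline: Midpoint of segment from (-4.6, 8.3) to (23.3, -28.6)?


M = (((-4.6)+23.3)/2, (8.3+(-28.6))/2)
= (9.35, -10.15)

(9.35, -10.15)


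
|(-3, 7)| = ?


|u| = sqrt((-3)^2 + 7^2) = sqrt(58) = 7.6158

7.6158


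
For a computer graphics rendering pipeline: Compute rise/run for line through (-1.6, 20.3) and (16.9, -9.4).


slope = (y2-y1)/(x2-x1) = ((-9.4)-20.3)/(16.9-(-1.6)) = (-29.7)/18.5 = -1.6054

-1.6054


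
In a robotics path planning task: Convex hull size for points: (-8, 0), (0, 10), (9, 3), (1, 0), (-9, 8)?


Convex hull vertices (CCW): (-9, 8), (-8, 0), (1, 0), (9, 3), (0, 10)
Count = 5

5


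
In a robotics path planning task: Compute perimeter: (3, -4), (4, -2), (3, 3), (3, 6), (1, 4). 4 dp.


Sides: (3, -4)->(4, -2): sqrt(5) = 2.236068, (4, -2)->(3, 3): sqrt(26) = 5.09902, (3, 3)->(3, 6): sqrt(9) = 3, (3, 6)->(1, 4): sqrt(8) = 2.828427, (1, 4)->(3, -4): sqrt(68) = 8.246211
Sum = 21.409726
Perimeter = 21.4097

21.4097


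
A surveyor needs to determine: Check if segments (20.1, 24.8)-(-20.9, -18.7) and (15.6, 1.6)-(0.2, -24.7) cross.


Cross products: d1=-238.93, d2=-647.33, d3=755.45, d4=1163.85
d1*d2 < 0 and d3*d4 < 0? no

No, they don't intersect


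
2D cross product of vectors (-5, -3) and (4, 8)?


u x v = u_x*v_y - u_y*v_x = (-5)*8 - (-3)*4
= (-40) - (-12) = -28

-28


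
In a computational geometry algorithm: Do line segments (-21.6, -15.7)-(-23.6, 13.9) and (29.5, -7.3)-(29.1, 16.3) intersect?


Cross products: d1=1209.32, d2=1244.68, d3=-1529.36, d4=-1564.72
d1*d2 < 0 and d3*d4 < 0? no

No, they don't intersect


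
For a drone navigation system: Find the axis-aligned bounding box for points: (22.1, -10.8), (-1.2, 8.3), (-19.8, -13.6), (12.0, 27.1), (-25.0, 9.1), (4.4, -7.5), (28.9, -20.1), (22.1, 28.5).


x range: [-25, 28.9]
y range: [-20.1, 28.5]
Bounding box: (-25,-20.1) to (28.9,28.5)

(-25,-20.1) to (28.9,28.5)


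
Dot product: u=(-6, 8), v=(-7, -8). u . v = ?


u . v = u_x*v_x + u_y*v_y = (-6)*(-7) + 8*(-8)
= 42 + (-64) = -22

-22


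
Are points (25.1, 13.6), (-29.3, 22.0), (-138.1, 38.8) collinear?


Cross product: ((-29.3)-25.1)*(38.8-13.6) - (22-13.6)*((-138.1)-25.1)
= 0

Yes, collinear


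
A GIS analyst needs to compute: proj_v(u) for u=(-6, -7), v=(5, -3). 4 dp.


u.v = -9, |v| = sqrt(34) = 5.831
Scalar projection = u.v / |v| = -9 / sqrt(34) = -1.5435

-1.5435


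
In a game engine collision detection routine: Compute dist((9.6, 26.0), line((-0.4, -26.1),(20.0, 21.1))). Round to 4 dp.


|cross product| = 590.84
|line direction| = sqrt(2644) = 51.4198
Distance = 590.84/sqrt(2644) = 11.4905

11.4905


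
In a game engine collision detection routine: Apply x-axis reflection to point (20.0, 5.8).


Reflection over x-axis: (x,y) -> (x,-y)
(20, 5.8) -> (20, -5.8)

(20, -5.8)


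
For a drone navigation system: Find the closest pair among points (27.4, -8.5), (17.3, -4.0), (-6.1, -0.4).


d(P0,P1) = 11.0571, d(P0,P2) = 34.4653, d(P1,P2) = 23.6753
Closest: P0 and P1

Closest pair: (27.4, -8.5) and (17.3, -4.0), distance = 11.0571
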